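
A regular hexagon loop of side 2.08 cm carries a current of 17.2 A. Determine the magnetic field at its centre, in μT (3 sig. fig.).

Each side is a finite straight segment at perpendicular distance d = a/(2 tan(π/6)) = 0.01801 m from the centre, with end-angles ±π/6.
One side contributes B₁ = (μ₀I/4πd)·2 sin(π/6) = 9.55×10⁻⁵ T.
All 6 sides add in the same direction: B = 6 × 9.55×10⁻⁵ = 5.73×10⁻⁴ T.

B ≈ 573 μT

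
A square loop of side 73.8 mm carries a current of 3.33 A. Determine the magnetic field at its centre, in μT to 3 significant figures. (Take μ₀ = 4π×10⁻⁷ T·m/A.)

Each side is a finite straight segment at perpendicular distance d = a/(2 tan(π/4)) = 0.0369 m from the centre, with end-angles ±π/4.
One side contributes B₁ = (μ₀I/4πd)·2 sin(π/4) = 1.28×10⁻⁵ T.
All 4 sides add in the same direction: B = 4 × 1.28×10⁻⁵ = 5.10×10⁻⁵ T.

B ≈ 51.0 μT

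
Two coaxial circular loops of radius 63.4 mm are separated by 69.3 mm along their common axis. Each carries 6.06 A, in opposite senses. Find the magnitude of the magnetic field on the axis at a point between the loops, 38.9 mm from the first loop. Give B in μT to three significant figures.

Each loop contributes B = μ₀IR²/[2(R²+z²)^(3/2)] on the axis, with z measured from that loop.
Loop 1 (z = 0.0389 m): B₁ = 3.72×10⁻⁵ T. Loop 2 (z = 0.0304 m): B₂ = 4.40×10⁻⁵ T.
The fields oppose: B = |B₁ − B₂| = 6.84×10⁻⁶ T.

B ≈ 6.84 μT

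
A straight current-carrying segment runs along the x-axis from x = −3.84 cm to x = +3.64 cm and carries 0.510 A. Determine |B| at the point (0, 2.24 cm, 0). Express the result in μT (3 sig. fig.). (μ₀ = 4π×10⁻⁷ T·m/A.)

For a finite straight segment, B = (μ₀I/4πd)(sinθ₁ + sinθ₂), where θ₁, θ₂ are the angles from the perpendicular to each end.
The perpendicular distance is d = 0.0224 m; the end-offsets along the wire are a = 0.0384 m and b = 0.0364 m.
sinθ₁ = 0.0384/√(0.0384²+0.0224²) = 0.8638; sinθ₂ = 0.0364/√(0.0364²+0.0224²) = 0.8517.
B = (4π×10⁻⁷ × 0.510) / (4π × 0.0224) × (0.8638 + 0.8517) = 3.91×10⁻⁶ T.

B ≈ 3.91 μT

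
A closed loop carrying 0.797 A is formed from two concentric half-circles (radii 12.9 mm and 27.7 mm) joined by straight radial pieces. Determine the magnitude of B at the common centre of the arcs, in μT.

The radial connectors point toward the centre, so dl × r̂ = 0 and they contribute nothing.
Each semicircle gives μ₀I/(4R): inner arc 1.94×10⁻⁵ T, outer arc 9.04×10⁻⁶ T.
The two arcs carry current in opposite angular senses, so their fields oppose: B = |1.94×10⁻⁵ − 9.04×10⁻⁶| = 1.04×10⁻⁵ T.

B ≈ 10.4 μT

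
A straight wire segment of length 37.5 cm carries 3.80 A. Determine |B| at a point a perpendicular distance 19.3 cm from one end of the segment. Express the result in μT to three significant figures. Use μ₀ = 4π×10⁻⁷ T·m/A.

B ≈ 1.75 μT

For a finite straight segment, B = (μ₀I/4πd)(sinθ₁ + sinθ₂), where θ₁, θ₂ are the angles from the perpendicular to each end.
The perpendicular foot is at one end, so the two end-offsets along the wire are 0 and L = 0.375 m.
sinθ₁ = 0/√(0²+0.193²) = 0.0000; sinθ₂ = 0.375/√(0.375²+0.193²) = 0.8891.
B = (4π×10⁻⁷ × 3.80) / (4π × 0.193) × (0.0000 + 0.8891) = 1.75×10⁻⁶ T.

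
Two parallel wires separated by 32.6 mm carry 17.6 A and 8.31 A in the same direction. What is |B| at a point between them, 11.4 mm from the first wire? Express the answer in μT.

Each long wire gives B = μ₀I/(2πd). Distances are d₁ = 0.0114 m and d₂ = 0.0212 m.
B₁ = 3.09×10⁻⁴ T, B₂ = 7.84×10⁻⁵ T.
Between parallel currents the two contributions point in opposite directions, so they subtract. B = |B₁ − B₂| = |3.09×10⁻⁴ − 7.84×10⁻⁵| = 2.30×10⁻⁴ T.

B ≈ 230 μT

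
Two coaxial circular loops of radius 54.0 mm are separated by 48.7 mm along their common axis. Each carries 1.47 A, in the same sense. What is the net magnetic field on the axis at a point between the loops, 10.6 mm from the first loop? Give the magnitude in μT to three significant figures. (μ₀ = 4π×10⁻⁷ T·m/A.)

B ≈ 25.5 μT

Each loop contributes B = μ₀IR²/[2(R²+z²)^(3/2)] on the axis, with z measured from that loop.
Loop 1 (z = 0.0106 m): B₁ = 1.62×10⁻⁵ T. Loop 2 (z = 0.0381 m): B₂ = 9.33×10⁻⁶ T.
The fields add: B = B₁ + B₂ = 2.55×10⁻⁵ T.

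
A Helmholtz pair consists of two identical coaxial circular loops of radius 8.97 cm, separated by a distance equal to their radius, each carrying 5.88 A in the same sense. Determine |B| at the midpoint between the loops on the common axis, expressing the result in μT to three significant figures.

Each loop contributes B = μ₀IR²/[2(R²+z²)^(3/2)] on the axis, with z measured from that loop.
Loop 1 (z = 0.04485 m): B₁ = 2.95×10⁻⁵ T. Loop 2 (z = 0.04485 m): B₂ = 2.95×10⁻⁵ T.
The fields add: B = B₁ + B₂ = 5.89×10⁻⁵ T.

B ≈ 58.9 μT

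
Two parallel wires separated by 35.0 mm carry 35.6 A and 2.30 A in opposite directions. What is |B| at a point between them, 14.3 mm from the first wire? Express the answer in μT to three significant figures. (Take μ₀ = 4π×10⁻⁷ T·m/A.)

B ≈ 520 μT

Each long wire gives B = μ₀I/(2πd). Distances are d₁ = 0.0143 m and d₂ = 0.0207 m.
B₁ = 4.98×10⁻⁴ T, B₂ = 2.22×10⁻⁵ T.
Between antiparallel currents both contributions point the same way, so they add. B = B₁ + B₂ = 4.98×10⁻⁴ + 2.22×10⁻⁵ = 5.20×10⁻⁴ T.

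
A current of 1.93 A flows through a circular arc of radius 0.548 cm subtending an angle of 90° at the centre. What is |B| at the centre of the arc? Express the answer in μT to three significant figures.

B ≈ 55.3 μT

The Biot–Savart field of a circular arc at its centre is B = μ₀Iφ/(4πR), with φ = 1.571 rad.
B = (4π×10⁻⁷ × 1.93 × 1.571) / (4π × 0.00548) = 5.53×10⁻⁵ T.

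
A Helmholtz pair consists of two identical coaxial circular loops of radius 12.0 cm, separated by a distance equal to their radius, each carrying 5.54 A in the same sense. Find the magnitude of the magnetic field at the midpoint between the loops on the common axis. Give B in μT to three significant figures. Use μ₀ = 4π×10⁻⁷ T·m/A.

Each loop contributes B = μ₀IR²/[2(R²+z²)^(3/2)] on the axis, with z measured from that loop.
Loop 1 (z = 0.06 m): B₁ = 2.08×10⁻⁵ T. Loop 2 (z = 0.06 m): B₂ = 2.08×10⁻⁵ T.
The fields add: B = B₁ + B₂ = 4.15×10⁻⁵ T.

B ≈ 41.5 μT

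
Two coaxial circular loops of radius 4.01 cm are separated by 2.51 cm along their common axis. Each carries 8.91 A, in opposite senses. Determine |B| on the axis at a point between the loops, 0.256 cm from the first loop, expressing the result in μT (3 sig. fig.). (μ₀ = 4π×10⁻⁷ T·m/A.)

Each loop contributes B = μ₀IR²/[2(R²+z²)^(3/2)] on the axis, with z measured from that loop.
Loop 1 (z = 0.00256 m): B₁ = 1.39×10⁻⁴ T. Loop 2 (z = 0.02254 m): B₂ = 9.25×10⁻⁵ T.
The fields oppose: B = |B₁ − B₂| = 4.63×10⁻⁵ T.

B ≈ 46.3 μT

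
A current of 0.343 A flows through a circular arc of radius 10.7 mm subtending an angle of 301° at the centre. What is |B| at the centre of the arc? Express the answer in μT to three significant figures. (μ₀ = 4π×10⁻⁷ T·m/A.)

B ≈ 16.8 μT

The Biot–Savart field of a circular arc at its centre is B = μ₀Iφ/(4πR), with φ = 5.253 rad.
B = (4π×10⁻⁷ × 0.343 × 5.253) / (4π × 0.0107) = 1.68×10⁻⁵ T.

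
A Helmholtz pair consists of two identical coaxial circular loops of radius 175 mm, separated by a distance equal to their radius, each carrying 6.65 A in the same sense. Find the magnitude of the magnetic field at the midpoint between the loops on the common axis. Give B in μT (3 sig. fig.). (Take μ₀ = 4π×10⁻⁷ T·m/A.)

B ≈ 34.2 μT

Each loop contributes B = μ₀IR²/[2(R²+z²)^(3/2)] on the axis, with z measured from that loop.
Loop 1 (z = 0.0875 m): B₁ = 1.71×10⁻⁵ T. Loop 2 (z = 0.0875 m): B₂ = 1.71×10⁻⁵ T.
The fields add: B = B₁ + B₂ = 3.42×10⁻⁵ T.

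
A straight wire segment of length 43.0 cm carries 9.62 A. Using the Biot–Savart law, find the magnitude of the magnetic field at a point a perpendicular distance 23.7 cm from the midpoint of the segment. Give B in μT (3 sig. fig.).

For a finite straight segment, B = (μ₀I/4πd)(sinθ₁ + sinθ₂), where θ₁, θ₂ are the angles from the perpendicular to each end.
The perpendicular from the point meets the wire at its midpoint, so each end is L/2 = 0.215 m away along the wire.
sinθ₁ = 0.215/√(0.215²+0.237²) = 0.6719; sinθ₂ = 0.215/√(0.215²+0.237²) = 0.6719.
B = (4π×10⁻⁷ × 9.62) / (4π × 0.237) × (0.6719 + 0.6719) = 5.45×10⁻⁶ T.

B ≈ 5.45 μT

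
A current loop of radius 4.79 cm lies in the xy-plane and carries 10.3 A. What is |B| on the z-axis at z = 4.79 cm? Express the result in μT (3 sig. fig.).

B ≈ 47.8 μT

On the axis of a circular loop, B = μ₀IR² / [2(R²+z²)^(3/2)].
R² + z² = (0.0479)² + (0.0479)² = 0.004589 m², and (R²+z²)^(3/2) = 3.11×10⁻⁴ m³.
B = (4π×10⁻⁷ × 10.3 × 0.002294) / (2 × 3.11×10⁻⁴) = 4.78×10⁻⁵ T.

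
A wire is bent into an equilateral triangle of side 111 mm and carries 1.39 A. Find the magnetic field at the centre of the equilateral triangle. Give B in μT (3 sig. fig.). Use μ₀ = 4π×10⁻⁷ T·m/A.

B ≈ 22.5 μT

Each side is a finite straight segment at perpendicular distance d = a/(2 tan(π/3)) = 0.03204 m from the centre, with end-angles ±π/3.
One side contributes B₁ = (μ₀I/4πd)·2 sin(π/3) = 7.51×10⁻⁶ T.
All 3 sides add in the same direction: B = 3 × 7.51×10⁻⁶ = 2.25×10⁻⁵ T.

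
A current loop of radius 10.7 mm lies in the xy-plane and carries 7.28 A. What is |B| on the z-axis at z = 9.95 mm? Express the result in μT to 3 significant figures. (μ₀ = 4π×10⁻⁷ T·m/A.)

B ≈ 168 μT

On the axis of a circular loop, B = μ₀IR² / [2(R²+z²)^(3/2)].
R² + z² = (0.0107)² + (0.00995)² = 0.0002135 m², and (R²+z²)^(3/2) = 3.12×10⁻⁶ m³.
B = (4π×10⁻⁷ × 7.28 × 0.0001145) / (2 × 3.12×10⁻⁶) = 1.68×10⁻⁴ T.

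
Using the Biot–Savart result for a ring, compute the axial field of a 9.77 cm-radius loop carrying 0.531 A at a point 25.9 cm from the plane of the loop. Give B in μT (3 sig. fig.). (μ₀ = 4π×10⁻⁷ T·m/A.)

On the axis of a circular loop, B = μ₀IR² / [2(R²+z²)^(3/2)].
R² + z² = (0.0977)² + (0.259)² = 0.07663 m², and (R²+z²)^(3/2) = 2.12×10⁻² m³.
B = (4π×10⁻⁷ × 0.531 × 0.009545) / (2 × 2.12×10⁻²) = 1.50×10⁻⁷ T.

B ≈ 0.150 μT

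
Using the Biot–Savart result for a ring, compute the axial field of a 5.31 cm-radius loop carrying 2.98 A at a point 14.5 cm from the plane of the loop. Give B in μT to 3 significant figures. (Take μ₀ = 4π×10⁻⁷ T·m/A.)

On the axis of a circular loop, B = μ₀IR² / [2(R²+z²)^(3/2)].
R² + z² = (0.0531)² + (0.145)² = 0.02384 m², and (R²+z²)^(3/2) = 3.68×10⁻³ m³.
B = (4π×10⁻⁷ × 2.98 × 0.00282) / (2 × 3.68×10⁻³) = 1.43×10⁻⁶ T.

B ≈ 1.43 μT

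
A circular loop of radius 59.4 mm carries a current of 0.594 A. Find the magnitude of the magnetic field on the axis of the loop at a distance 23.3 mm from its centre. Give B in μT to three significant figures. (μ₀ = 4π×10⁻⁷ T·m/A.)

On the axis of a circular loop, B = μ₀IR² / [2(R²+z²)^(3/2)].
R² + z² = (0.0594)² + (0.0233)² = 0.004071 m², and (R²+z²)^(3/2) = 2.60×10⁻⁴ m³.
B = (4π×10⁻⁷ × 0.594 × 0.003528) / (2 × 2.60×10⁻⁴) = 5.07×10⁻⁶ T.

B ≈ 5.07 μT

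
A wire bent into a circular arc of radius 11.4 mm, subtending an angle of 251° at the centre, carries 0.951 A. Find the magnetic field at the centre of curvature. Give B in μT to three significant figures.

The Biot–Savart field of a circular arc at its centre is B = μ₀Iφ/(4πR), with φ = 4.381 rad.
B = (4π×10⁻⁷ × 0.951 × 4.381) / (4π × 0.0114) = 3.65×10⁻⁵ T.

B ≈ 36.5 μT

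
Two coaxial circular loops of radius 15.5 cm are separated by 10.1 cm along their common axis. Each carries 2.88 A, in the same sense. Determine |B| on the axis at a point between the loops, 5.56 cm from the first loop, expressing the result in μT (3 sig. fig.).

Each loop contributes B = μ₀IR²/[2(R²+z²)^(3/2)] on the axis, with z measured from that loop.
Loop 1 (z = 0.0556 m): B₁ = 9.74×10⁻⁶ T. Loop 2 (z = 0.0454 m): B₂ = 1.03×10⁻⁵ T.
The fields add: B = B₁ + B₂ = 2.01×10⁻⁵ T.

B ≈ 20.1 μT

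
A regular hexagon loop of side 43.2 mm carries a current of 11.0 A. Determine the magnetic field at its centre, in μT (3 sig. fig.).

B ≈ 176 μT

Each side is a finite straight segment at perpendicular distance d = a/(2 tan(π/6)) = 0.03741 m from the centre, with end-angles ±π/6.
One side contributes B₁ = (μ₀I/4πd)·2 sin(π/6) = 2.94×10⁻⁵ T.
All 6 sides add in the same direction: B = 6 × 2.94×10⁻⁵ = 1.76×10⁻⁴ T.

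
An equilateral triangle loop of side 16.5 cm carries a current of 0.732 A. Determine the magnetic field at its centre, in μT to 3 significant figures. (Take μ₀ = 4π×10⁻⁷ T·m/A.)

Each side is a finite straight segment at perpendicular distance d = a/(2 tan(π/3)) = 0.04763 m from the centre, with end-angles ±π/3.
One side contributes B₁ = (μ₀I/4πd)·2 sin(π/3) = 2.66×10⁻⁶ T.
All 3 sides add in the same direction: B = 3 × 2.66×10⁻⁶ = 7.99×10⁻⁶ T.

B ≈ 7.99 μT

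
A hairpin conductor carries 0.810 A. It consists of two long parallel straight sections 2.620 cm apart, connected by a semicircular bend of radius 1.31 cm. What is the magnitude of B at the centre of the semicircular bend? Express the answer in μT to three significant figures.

B ≈ 31.8 μT

The semicircular arc contributes B_arc = μ₀I·π/(4πR) = μ₀I/(4R) = 1.94×10⁻⁵ T.
Each semi-infinite lead is at perpendicular distance R = 0.0131 m from the centre, with the perpendicular foot at its near end, so it contributes μ₀I/(4πR); both point the same way, together 1.24×10⁻⁵ T.
Arc and leads all point the same direction: B = 1.94×10⁻⁵ + 1.24×10⁻⁵ = 3.18×10⁻⁵ T.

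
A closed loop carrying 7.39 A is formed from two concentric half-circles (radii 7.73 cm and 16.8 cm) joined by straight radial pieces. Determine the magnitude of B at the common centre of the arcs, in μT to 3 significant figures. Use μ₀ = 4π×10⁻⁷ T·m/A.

B ≈ 16.2 μT

The radial connectors point toward the centre, so dl × r̂ = 0 and they contribute nothing.
Each semicircle gives μ₀I/(4R): inner arc 3.00×10⁻⁵ T, outer arc 1.38×10⁻⁵ T.
The two arcs carry current in opposite angular senses, so their fields oppose: B = |3.00×10⁻⁵ − 1.38×10⁻⁵| = 1.62×10⁻⁵ T.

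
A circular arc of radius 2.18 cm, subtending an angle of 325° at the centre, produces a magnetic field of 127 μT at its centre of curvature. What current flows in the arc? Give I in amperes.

I ≈ 4.88 A

For a circular arc, B = μ₀Iφ/(4πR) with φ in radians; here φ = 5.672 rad.
So I = 4πRB/(μ₀φ) = 4π × 0.0218 × 1.27×10⁻⁴ / (4π×10⁻⁷ × 5.672) = 4.88 A.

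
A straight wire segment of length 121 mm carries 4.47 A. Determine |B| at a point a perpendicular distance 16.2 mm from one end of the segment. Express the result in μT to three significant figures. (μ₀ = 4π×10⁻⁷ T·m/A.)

For a finite straight segment, B = (μ₀I/4πd)(sinθ₁ + sinθ₂), where θ₁, θ₂ are the angles from the perpendicular to each end.
The perpendicular foot is at one end, so the two end-offsets along the wire are 0 and L = 0.121 m.
sinθ₁ = 0/√(0²+0.0162²) = 0.0000; sinθ₂ = 0.121/√(0.121²+0.0162²) = 0.9912.
B = (4π×10⁻⁷ × 4.47) / (4π × 0.0162) × (0.0000 + 0.9912) = 2.73×10⁻⁵ T.

B ≈ 27.3 μT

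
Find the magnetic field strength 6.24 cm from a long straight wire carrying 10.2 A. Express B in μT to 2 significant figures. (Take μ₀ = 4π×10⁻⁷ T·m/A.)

B ≈ 33 μT

For an infinitely long straight wire, B = μ₀I/(2πd).
B = (4π×10⁻⁷ × 10.2) / (2π × 0.0624) = 3.27×10⁻⁵ T.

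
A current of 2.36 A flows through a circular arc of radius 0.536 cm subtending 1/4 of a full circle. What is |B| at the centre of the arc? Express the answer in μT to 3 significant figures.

B ≈ 69.2 μT

The Biot–Savart field of a circular arc at its centre is B = μ₀Iφ/(4πR), with φ = 1.571 rad.
B = (4π×10⁻⁷ × 2.36 × 1.571) / (4π × 0.00536) = 6.92×10⁻⁵ T.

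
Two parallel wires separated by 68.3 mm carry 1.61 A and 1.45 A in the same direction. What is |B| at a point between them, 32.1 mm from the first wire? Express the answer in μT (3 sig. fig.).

Each long wire gives B = μ₀I/(2πd). Distances are d₁ = 0.0321 m and d₂ = 0.0362 m.
B₁ = 1.00×10⁻⁵ T, B₂ = 8.01×10⁻⁶ T.
Between parallel currents the two contributions point in opposite directions, so they subtract. B = |B₁ − B₂| = |1.00×10⁻⁵ − 8.01×10⁻⁶| = 2.02×10⁻⁶ T.

B ≈ 2.02 μT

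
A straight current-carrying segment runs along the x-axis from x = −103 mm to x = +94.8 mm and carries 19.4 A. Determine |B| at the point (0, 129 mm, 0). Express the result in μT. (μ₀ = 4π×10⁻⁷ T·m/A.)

For a finite straight segment, B = (μ₀I/4πd)(sinθ₁ + sinθ₂), where θ₁, θ₂ are the angles from the perpendicular to each end.
The perpendicular distance is d = 0.129 m; the end-offsets along the wire are a = 0.103 m and b = 0.0948 m.
sinθ₁ = 0.103/√(0.103²+0.129²) = 0.6240; sinθ₂ = 0.0948/√(0.0948²+0.129²) = 0.5922.
B = (4π×10⁻⁷ × 19.4) / (4π × 0.129) × (0.6240 + 0.5922) = 1.83×10⁻⁵ T.

B ≈ 18.3 μT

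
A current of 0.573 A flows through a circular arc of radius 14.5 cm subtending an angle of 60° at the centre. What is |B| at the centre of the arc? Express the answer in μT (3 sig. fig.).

B ≈ 0.414 μT

The Biot–Savart field of a circular arc at its centre is B = μ₀Iφ/(4πR), with φ = 1.047 rad.
B = (4π×10⁻⁷ × 0.573 × 1.047) / (4π × 0.145) = 4.14×10⁻⁷ T.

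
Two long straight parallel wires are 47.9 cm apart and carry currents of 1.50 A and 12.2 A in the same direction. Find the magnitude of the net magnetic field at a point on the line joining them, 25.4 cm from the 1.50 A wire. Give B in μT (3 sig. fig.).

Each long wire gives B = μ₀I/(2πd). Distances are d₁ = 0.254 m and d₂ = 0.225 m.
B₁ = 1.18×10⁻⁶ T, B₂ = 1.08×10⁻⁵ T.
Between parallel currents the two contributions point in opposite directions, so they subtract. B = |B₁ − B₂| = |1.18×10⁻⁶ − 1.08×10⁻⁵| = 9.66×10⁻⁶ T.

B ≈ 9.66 μT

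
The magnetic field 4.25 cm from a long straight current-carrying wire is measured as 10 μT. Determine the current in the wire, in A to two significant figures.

I ≈ 2.1 A

For a long straight wire B = μ₀I/(2πd), so I = 2πdB/μ₀.
I = 2π × 0.0425 × 1.00×10⁻⁵ / (4π×10⁻⁷) = 2.12 A.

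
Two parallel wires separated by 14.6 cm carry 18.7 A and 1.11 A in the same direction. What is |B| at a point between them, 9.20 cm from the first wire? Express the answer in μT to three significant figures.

Each long wire gives B = μ₀I/(2πd). Distances are d₁ = 0.092 m and d₂ = 0.054 m.
B₁ = 4.07×10⁻⁵ T, B₂ = 4.11×10⁻⁶ T.
Between parallel currents the two contributions point in opposite directions, so they subtract. B = |B₁ − B₂| = |4.07×10⁻⁵ − 4.11×10⁻⁶| = 3.65×10⁻⁵ T.

B ≈ 36.5 μT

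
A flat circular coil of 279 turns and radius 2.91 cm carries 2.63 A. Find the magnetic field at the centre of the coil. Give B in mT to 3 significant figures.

For an N-turn flat coil, B = Nμ₀I/(2R) with R = 0.0291 m.
B = 279 × 5.68×10⁻⁵ T = 1.58×10⁻² T.

B ≈ 15.8 mT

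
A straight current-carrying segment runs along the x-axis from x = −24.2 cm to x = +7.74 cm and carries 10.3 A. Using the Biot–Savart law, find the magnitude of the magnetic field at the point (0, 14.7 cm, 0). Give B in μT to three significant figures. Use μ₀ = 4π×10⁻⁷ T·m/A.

For a finite straight segment, B = (μ₀I/4πd)(sinθ₁ + sinθ₂), where θ₁, θ₂ are the angles from the perpendicular to each end.
The perpendicular distance is d = 0.147 m; the end-offsets along the wire are a = 0.242 m and b = 0.0774 m.
sinθ₁ = 0.242/√(0.242²+0.147²) = 0.8547; sinθ₂ = 0.0774/√(0.0774²+0.147²) = 0.4659.
B = (4π×10⁻⁷ × 10.3) / (4π × 0.147) × (0.8547 + 0.4659) = 9.25×10⁻⁶ T.

B ≈ 9.25 μT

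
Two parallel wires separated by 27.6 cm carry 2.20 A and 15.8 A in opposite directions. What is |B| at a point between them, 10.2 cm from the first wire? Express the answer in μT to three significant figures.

Each long wire gives B = μ₀I/(2πd). Distances are d₁ = 0.102 m and d₂ = 0.174 m.
B₁ = 4.31×10⁻⁶ T, B₂ = 1.82×10⁻⁵ T.
Between antiparallel currents both contributions point the same way, so they add. B = B₁ + B₂ = 4.31×10⁻⁶ + 1.82×10⁻⁵ = 2.25×10⁻⁵ T.

B ≈ 22.5 μT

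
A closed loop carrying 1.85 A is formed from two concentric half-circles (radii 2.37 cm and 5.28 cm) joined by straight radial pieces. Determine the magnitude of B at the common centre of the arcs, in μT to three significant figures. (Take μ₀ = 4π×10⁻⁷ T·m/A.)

B ≈ 13.5 μT

The radial connectors point toward the centre, so dl × r̂ = 0 and they contribute nothing.
Each semicircle gives μ₀I/(4R): inner arc 2.45×10⁻⁵ T, outer arc 1.10×10⁻⁵ T.
The two arcs carry current in opposite angular senses, so their fields oppose: B = |2.45×10⁻⁵ − 1.10×10⁻⁵| = 1.35×10⁻⁵ T.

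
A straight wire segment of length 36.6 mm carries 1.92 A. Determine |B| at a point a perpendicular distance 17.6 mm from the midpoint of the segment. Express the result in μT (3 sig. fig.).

B ≈ 15.7 μT

For a finite straight segment, B = (μ₀I/4πd)(sinθ₁ + sinθ₂), where θ₁, θ₂ are the angles from the perpendicular to each end.
The perpendicular from the point meets the wire at its midpoint, so each end is L/2 = 0.0183 m away along the wire.
sinθ₁ = 0.0183/√(0.0183²+0.0176²) = 0.7208; sinθ₂ = 0.0183/√(0.0183²+0.0176²) = 0.7208.
B = (4π×10⁻⁷ × 1.92) / (4π × 0.0176) × (0.7208 + 0.7208) = 1.57×10⁻⁵ T.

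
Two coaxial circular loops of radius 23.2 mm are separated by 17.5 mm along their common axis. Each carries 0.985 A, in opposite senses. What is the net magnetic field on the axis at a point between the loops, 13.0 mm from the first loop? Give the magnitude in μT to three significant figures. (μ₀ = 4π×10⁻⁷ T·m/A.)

Each loop contributes B = μ₀IR²/[2(R²+z²)^(3/2)] on the axis, with z measured from that loop.
Loop 1 (z = 0.013 m): B₁ = 1.77×10⁻⁵ T. Loop 2 (z = 0.0045 m): B₂ = 2.52×10⁻⁵ T.
The fields oppose: B = |B₁ − B₂| = 7.53×10⁻⁶ T.

B ≈ 7.53 μT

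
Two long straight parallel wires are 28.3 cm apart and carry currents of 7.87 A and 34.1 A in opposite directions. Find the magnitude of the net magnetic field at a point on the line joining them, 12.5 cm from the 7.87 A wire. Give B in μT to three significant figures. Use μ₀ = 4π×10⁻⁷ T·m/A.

B ≈ 55.8 μT

Each long wire gives B = μ₀I/(2πd). Distances are d₁ = 0.125 m and d₂ = 0.158 m.
B₁ = 1.26×10⁻⁵ T, B₂ = 4.32×10⁻⁵ T.
Between antiparallel currents both contributions point the same way, so they add. B = B₁ + B₂ = 1.26×10⁻⁵ + 4.32×10⁻⁵ = 5.58×10⁻⁵ T.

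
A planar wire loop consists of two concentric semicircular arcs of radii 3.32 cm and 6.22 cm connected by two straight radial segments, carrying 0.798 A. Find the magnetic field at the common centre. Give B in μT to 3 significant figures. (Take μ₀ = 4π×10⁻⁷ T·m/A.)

The radial connectors point toward the centre, so dl × r̂ = 0 and they contribute nothing.
Each semicircle gives μ₀I/(4R): inner arc 7.55×10⁻⁶ T, outer arc 4.03×10⁻⁶ T.
The two arcs carry current in opposite angular senses, so their fields oppose: B = |7.55×10⁻⁶ − 4.03×10⁻⁶| = 3.52×10⁻⁶ T.

B ≈ 3.52 μT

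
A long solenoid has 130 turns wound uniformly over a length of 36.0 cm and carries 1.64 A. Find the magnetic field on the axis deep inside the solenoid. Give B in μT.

B ≈ 744 μT

Inside a long solenoid, B = μ₀nI with n = 361.1 turns/m.
B = 4π×10⁻⁷ × 361.1 × 1.64 = 7.44×10⁻⁴ T.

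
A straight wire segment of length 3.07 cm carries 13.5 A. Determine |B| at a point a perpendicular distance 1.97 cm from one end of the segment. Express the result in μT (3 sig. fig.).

B ≈ 57.7 μT

For a finite straight segment, B = (μ₀I/4πd)(sinθ₁ + sinθ₂), where θ₁, θ₂ are the angles from the perpendicular to each end.
The perpendicular foot is at one end, so the two end-offsets along the wire are 0 and L = 0.0307 m.
sinθ₁ = 0/√(0²+0.0197²) = 0.0000; sinθ₂ = 0.0307/√(0.0307²+0.0197²) = 0.8416.
B = (4π×10⁻⁷ × 13.5) / (4π × 0.0197) × (0.0000 + 0.8416) = 5.77×10⁻⁵ T.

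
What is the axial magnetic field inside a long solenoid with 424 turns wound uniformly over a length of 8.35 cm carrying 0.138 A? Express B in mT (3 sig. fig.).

B ≈ 0.881 mT

Inside a long solenoid, B = μ₀nI with n = 5078 turns/m.
B = 4π×10⁻⁷ × 5078 × 0.138 = 8.81×10⁻⁴ T.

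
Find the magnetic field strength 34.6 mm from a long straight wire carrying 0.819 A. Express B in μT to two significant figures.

B ≈ 4.7 μT

For an infinitely long straight wire, B = μ₀I/(2πd).
B = (4π×10⁻⁷ × 0.819) / (2π × 0.0346) = 4.73×10⁻⁶ T.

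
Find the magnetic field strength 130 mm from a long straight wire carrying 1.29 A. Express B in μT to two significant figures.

For an infinitely long straight wire, B = μ₀I/(2πd).
B = (4π×10⁻⁷ × 1.29) / (2π × 0.13) = 1.98×10⁻⁶ T.

B ≈ 2.0 μT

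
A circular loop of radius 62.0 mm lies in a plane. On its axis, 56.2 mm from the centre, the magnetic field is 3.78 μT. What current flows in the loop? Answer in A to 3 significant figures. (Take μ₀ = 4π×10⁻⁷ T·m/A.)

I ≈ 0.917 A

On the axis of a loop, B = μ₀IR²/[2(R²+z²)^(3/2)], so I = 2B(R²+z²)^(3/2)/(μ₀R²).
R² + z² = 0.003844 + 0.003158 = 0.007002 m²; raised to 3/2 gives 5.86×10⁻⁴ m³.
I = 2 × 3.78×10⁻⁶ × 5.86×10⁻⁴ / (1.26×10⁻⁶ × 0.003844) = 0.917 A.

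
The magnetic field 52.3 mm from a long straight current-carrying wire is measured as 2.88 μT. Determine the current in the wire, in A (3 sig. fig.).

I ≈ 0.753 A

For a long straight wire B = μ₀I/(2πd), so I = 2πdB/μ₀.
I = 2π × 0.0523 × 2.88×10⁻⁶ / (4π×10⁻⁷) = 0.753 A.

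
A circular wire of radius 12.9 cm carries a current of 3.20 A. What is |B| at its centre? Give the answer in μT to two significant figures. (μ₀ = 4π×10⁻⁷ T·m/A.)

At the centre of a circular loop the Biot–Savart law gives B = μ₀I/(2R).
B = (4π×10⁻⁷ × 3.20) / (2 × 0.129) = 1.56×10⁻⁵ T.

B ≈ 16 μT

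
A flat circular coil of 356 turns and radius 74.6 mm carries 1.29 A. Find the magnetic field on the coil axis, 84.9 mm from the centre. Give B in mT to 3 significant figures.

For an N-turn flat coil, B = Nμ₀IR²/[2(R²+z²)^(3/2)] with R = 0.0746 m, z = 0.0849 m.
B = 356 × 3.12×10⁻⁶ T = 1.11×10⁻³ T.

B ≈ 1.11 mT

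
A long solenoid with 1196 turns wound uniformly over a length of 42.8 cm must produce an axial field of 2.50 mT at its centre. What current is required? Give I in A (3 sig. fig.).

I ≈ 0.712 A

Inside a long solenoid B = μ₀nI with n = 2794 m⁻¹, so I = B/(μ₀n).
I = 2.50×10⁻³ / (4π×10⁻⁷ × 2794) = 0.712 A.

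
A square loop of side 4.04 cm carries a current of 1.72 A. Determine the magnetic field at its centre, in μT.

Each side is a finite straight segment at perpendicular distance d = a/(2 tan(π/4)) = 0.0202 m from the centre, with end-angles ±π/4.
One side contributes B₁ = (μ₀I/4πd)·2 sin(π/4) = 1.20×10⁻⁵ T.
All 4 sides add in the same direction: B = 4 × 1.20×10⁻⁵ = 4.82×10⁻⁵ T.

B ≈ 48.2 μT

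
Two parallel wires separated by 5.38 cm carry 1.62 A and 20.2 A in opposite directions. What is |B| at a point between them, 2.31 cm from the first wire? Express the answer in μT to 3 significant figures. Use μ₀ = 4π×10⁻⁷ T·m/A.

Each long wire gives B = μ₀I/(2πd). Distances are d₁ = 0.0231 m and d₂ = 0.0307 m.
B₁ = 1.40×10⁻⁵ T, B₂ = 1.32×10⁻⁴ T.
Between antiparallel currents both contributions point the same way, so they add. B = B₁ + B₂ = 1.40×10⁻⁵ + 1.32×10⁻⁴ = 1.46×10⁻⁴ T.

B ≈ 146 μT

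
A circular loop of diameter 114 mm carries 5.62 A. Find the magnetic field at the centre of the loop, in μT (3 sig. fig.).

At the centre of a circular loop the Biot–Savart law gives B = μ₀I/(2R) (so R = 0.057 m).
B = (4π×10⁻⁷ × 5.62) / (2 × 0.057) = 6.20×10⁻⁵ T.

B ≈ 62.0 μT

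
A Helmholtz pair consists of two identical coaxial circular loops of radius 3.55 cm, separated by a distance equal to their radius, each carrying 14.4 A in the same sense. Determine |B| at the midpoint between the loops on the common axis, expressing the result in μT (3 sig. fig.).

B ≈ 365 μT

Each loop contributes B = μ₀IR²/[2(R²+z²)^(3/2)] on the axis, with z measured from that loop.
Loop 1 (z = 0.01775 m): B₁ = 1.82×10⁻⁴ T. Loop 2 (z = 0.01775 m): B₂ = 1.82×10⁻⁴ T.
The fields add: B = B₁ + B₂ = 3.65×10⁻⁴ T.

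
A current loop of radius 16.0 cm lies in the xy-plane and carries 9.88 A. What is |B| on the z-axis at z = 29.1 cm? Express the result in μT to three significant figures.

On the axis of a circular loop, B = μ₀IR² / [2(R²+z²)^(3/2)].
R² + z² = (0.16)² + (0.291)² = 0.1103 m², and (R²+z²)^(3/2) = 3.66×10⁻² m³.
B = (4π×10⁻⁷ × 9.88 × 0.0256) / (2 × 3.66×10⁻²) = 4.34×10⁻⁶ T.

B ≈ 4.34 μT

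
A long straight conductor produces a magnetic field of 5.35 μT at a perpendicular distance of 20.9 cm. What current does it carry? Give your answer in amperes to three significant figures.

For a long straight wire B = μ₀I/(2πd), so I = 2πdB/μ₀.
I = 2π × 0.209 × 5.35×10⁻⁶ / (4π×10⁻⁷) = 5.59 A.

I ≈ 5.59 A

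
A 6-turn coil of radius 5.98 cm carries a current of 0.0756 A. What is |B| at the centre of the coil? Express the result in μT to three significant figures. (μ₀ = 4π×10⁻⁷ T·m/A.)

B ≈ 4.77 μT

For an N-turn flat coil, B = Nμ₀I/(2R) with R = 0.0598 m.
B = 6 × 7.94×10⁻⁷ T = 4.77×10⁻⁶ T.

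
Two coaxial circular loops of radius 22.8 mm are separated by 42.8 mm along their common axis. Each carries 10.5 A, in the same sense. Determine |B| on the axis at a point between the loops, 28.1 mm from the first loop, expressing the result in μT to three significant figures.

B ≈ 244 μT

Each loop contributes B = μ₀IR²/[2(R²+z²)^(3/2)] on the axis, with z measured from that loop.
Loop 1 (z = 0.0281 m): B₁ = 7.24×10⁻⁵ T. Loop 2 (z = 0.0147 m): B₂ = 1.72×10⁻⁴ T.
The fields add: B = B₁ + B₂ = 2.44×10⁻⁴ T.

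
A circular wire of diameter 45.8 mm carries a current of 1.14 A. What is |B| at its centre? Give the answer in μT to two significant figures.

At the centre of a circular loop the Biot–Savart law gives B = μ₀I/(2R) (so R = 0.0229 m).
B = (4π×10⁻⁷ × 1.14) / (2 × 0.0229) = 3.13×10⁻⁵ T.

B ≈ 31 μT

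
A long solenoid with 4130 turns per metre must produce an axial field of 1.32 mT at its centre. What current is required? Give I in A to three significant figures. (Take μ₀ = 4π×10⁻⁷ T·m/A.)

I ≈ 0.254 A

Inside a long solenoid B = μ₀nI with n = 4130 m⁻¹, so I = B/(μ₀n).
I = 1.32×10⁻³ / (4π×10⁻⁷ × 4130) = 0.254 A.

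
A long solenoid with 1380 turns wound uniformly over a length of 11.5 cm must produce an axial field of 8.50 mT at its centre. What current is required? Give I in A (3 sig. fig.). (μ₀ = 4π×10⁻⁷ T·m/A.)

Inside a long solenoid B = μ₀nI with n = 1.200×10⁴ m⁻¹, so I = B/(μ₀n).
I = 8.50×10⁻³ / (4π×10⁻⁷ × 1.200×10⁴) = 0.564 A.

I ≈ 0.564 A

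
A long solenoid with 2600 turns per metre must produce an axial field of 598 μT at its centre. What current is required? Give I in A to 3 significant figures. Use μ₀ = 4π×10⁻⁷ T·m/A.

I ≈ 0.183 A

Inside a long solenoid B = μ₀nI with n = 2600 m⁻¹, so I = B/(μ₀n).
I = 5.98×10⁻⁴ / (4π×10⁻⁷ × 2600) = 0.183 A.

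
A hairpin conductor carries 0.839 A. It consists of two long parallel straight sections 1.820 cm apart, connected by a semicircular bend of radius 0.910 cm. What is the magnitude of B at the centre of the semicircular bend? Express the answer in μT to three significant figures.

B ≈ 47.4 μT

The semicircular arc contributes B_arc = μ₀I·π/(4πR) = μ₀I/(4R) = 2.90×10⁻⁵ T.
Each semi-infinite lead is at perpendicular distance R = 0.0091 m from the centre, with the perpendicular foot at its near end, so it contributes μ₀I/(4πR); both point the same way, together 1.84×10⁻⁵ T.
Arc and leads all point the same direction: B = 2.90×10⁻⁵ + 1.84×10⁻⁵ = 4.74×10⁻⁵ T.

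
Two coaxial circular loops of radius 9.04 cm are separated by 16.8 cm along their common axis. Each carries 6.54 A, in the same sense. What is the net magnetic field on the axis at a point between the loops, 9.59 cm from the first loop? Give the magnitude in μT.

Each loop contributes B = μ₀IR²/[2(R²+z²)^(3/2)] on the axis, with z measured from that loop.
Loop 1 (z = 0.0959 m): B₁ = 1.47×10⁻⁵ T. Loop 2 (z = 0.0721 m): B₂ = 2.17×10⁻⁵ T.
The fields add: B = B₁ + B₂ = 3.64×10⁻⁵ T.

B ≈ 36.4 μT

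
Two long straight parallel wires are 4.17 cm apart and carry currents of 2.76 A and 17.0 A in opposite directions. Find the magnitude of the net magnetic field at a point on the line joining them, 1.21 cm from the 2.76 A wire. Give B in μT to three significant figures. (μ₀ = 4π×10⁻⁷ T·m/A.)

Each long wire gives B = μ₀I/(2πd). Distances are d₁ = 0.0121 m and d₂ = 0.0296 m.
B₁ = 4.56×10⁻⁵ T, B₂ = 1.15×10⁻⁴ T.
Between antiparallel currents both contributions point the same way, so they add. B = B₁ + B₂ = 4.56×10⁻⁵ + 1.15×10⁻⁴ = 1.60×10⁻⁴ T.

B ≈ 160 μT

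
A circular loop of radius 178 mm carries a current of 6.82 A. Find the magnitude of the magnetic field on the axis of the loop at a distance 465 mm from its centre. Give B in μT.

On the axis of a circular loop, B = μ₀IR² / [2(R²+z²)^(3/2)].
R² + z² = (0.178)² + (0.465)² = 0.2479 m², and (R²+z²)^(3/2) = 0.123 m³.
B = (4π×10⁻⁷ × 6.82 × 0.03168) / (2 × 0.123) = 1.10×10⁻⁶ T.

B ≈ 1.10 μT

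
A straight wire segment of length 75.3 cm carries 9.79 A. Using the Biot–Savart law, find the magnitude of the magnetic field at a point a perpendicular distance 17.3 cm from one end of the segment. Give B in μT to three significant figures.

B ≈ 5.52 μT

For a finite straight segment, B = (μ₀I/4πd)(sinθ₁ + sinθ₂), where θ₁, θ₂ are the angles from the perpendicular to each end.
The perpendicular foot is at one end, so the two end-offsets along the wire are 0 and L = 0.753 m.
sinθ₁ = 0/√(0²+0.173²) = 0.0000; sinθ₂ = 0.753/√(0.753²+0.173²) = 0.9746.
B = (4π×10⁻⁷ × 9.79) / (4π × 0.173) × (0.0000 + 0.9746) = 5.52×10⁻⁶ T.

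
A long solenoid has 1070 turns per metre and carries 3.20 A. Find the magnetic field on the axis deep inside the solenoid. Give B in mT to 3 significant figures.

B ≈ 4.30 mT

Inside a long solenoid, B = μ₀nI with n = 1070 turns/m.
B = 4π×10⁻⁷ × 1070 × 3.20 = 4.30×10⁻³ T.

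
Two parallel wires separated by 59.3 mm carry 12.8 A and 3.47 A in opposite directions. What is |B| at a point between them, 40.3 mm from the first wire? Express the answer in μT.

B ≈ 100 μT

Each long wire gives B = μ₀I/(2πd). Distances are d₁ = 0.0403 m and d₂ = 0.019 m.
B₁ = 6.35×10⁻⁵ T, B₂ = 3.65×10⁻⁵ T.
Between antiparallel currents both contributions point the same way, so they add. B = B₁ + B₂ = 6.35×10⁻⁵ + 3.65×10⁻⁵ = 1.00×10⁻⁴ T.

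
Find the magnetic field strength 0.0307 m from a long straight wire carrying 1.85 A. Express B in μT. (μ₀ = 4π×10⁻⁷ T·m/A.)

B ≈ 12.1 μT

For an infinitely long straight wire, B = μ₀I/(2πd).
B = (4π×10⁻⁷ × 1.85) / (2π × 0.0307) = 1.21×10⁻⁵ T.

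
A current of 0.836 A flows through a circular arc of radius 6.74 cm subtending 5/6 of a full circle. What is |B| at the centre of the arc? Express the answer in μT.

B ≈ 6.49 μT

The Biot–Savart field of a circular arc at its centre is B = μ₀Iφ/(4πR), with φ = 5.236 rad.
B = (4π×10⁻⁷ × 0.836 × 5.236) / (4π × 0.0674) = 6.49×10⁻⁶ T.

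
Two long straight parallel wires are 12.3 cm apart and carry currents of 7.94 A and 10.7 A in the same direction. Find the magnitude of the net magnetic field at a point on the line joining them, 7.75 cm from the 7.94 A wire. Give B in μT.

Each long wire gives B = μ₀I/(2πd). Distances are d₁ = 0.0775 m and d₂ = 0.0455 m.
B₁ = 2.05×10⁻⁵ T, B₂ = 4.70×10⁻⁵ T.
Between parallel currents the two contributions point in opposite directions, so they subtract. B = |B₁ − B₂| = |2.05×10⁻⁵ − 4.70×10⁻⁵| = 2.65×10⁻⁵ T.

B ≈ 26.5 μT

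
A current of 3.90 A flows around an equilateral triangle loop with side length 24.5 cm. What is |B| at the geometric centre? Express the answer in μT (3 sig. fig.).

B ≈ 28.7 μT

Each side is a finite straight segment at perpendicular distance d = a/(2 tan(π/3)) = 0.07073 m from the centre, with end-angles ±π/3.
One side contributes B₁ = (μ₀I/4πd)·2 sin(π/3) = 9.55×10⁻⁶ T.
All 3 sides add in the same direction: B = 3 × 9.55×10⁻⁶ = 2.87×10⁻⁵ T.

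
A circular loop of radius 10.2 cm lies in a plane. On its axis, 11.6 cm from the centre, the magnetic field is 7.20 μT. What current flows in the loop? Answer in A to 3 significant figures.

On the axis of a loop, B = μ₀IR²/[2(R²+z²)^(3/2)], so I = 2B(R²+z²)^(3/2)/(μ₀R²).
R² + z² = 0.0104 + 0.01346 = 0.02386 m²; raised to 3/2 gives 3.69×10⁻³ m³.
I = 2 × 7.20×10⁻⁶ × 3.69×10⁻³ / (1.26×10⁻⁶ × 0.0104) = 4.06 A.

I ≈ 4.06 A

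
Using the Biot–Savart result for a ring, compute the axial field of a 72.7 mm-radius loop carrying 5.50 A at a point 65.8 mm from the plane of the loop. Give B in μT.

B ≈ 19.4 μT

On the axis of a circular loop, B = μ₀IR² / [2(R²+z²)^(3/2)].
R² + z² = (0.0727)² + (0.0658)² = 0.009615 m², and (R²+z²)^(3/2) = 9.43×10⁻⁴ m³.
B = (4π×10⁻⁷ × 5.50 × 0.005285) / (2 × 9.43×10⁻⁴) = 1.94×10⁻⁵ T.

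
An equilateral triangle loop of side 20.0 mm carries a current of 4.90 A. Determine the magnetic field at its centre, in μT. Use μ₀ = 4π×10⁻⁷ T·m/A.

Each side is a finite straight segment at perpendicular distance d = a/(2 tan(π/3)) = 0.005774 m from the centre, with end-angles ±π/3.
One side contributes B₁ = (μ₀I/4πd)·2 sin(π/3) = 1.47×10⁻⁴ T.
All 3 sides add in the same direction: B = 3 × 1.47×10⁻⁴ = 4.41×10⁻⁴ T.

B ≈ 441 μT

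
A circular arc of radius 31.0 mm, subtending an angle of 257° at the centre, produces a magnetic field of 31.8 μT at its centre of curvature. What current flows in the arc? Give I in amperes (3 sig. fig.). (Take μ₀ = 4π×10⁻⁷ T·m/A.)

I ≈ 2.20 A

For a circular arc, B = μ₀Iφ/(4πR) with φ in radians; here φ = 4.485 rad.
So I = 4πRB/(μ₀φ) = 4π × 0.031 × 3.18×10⁻⁵ / (4π×10⁻⁷ × 4.485) = 2.20 A.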